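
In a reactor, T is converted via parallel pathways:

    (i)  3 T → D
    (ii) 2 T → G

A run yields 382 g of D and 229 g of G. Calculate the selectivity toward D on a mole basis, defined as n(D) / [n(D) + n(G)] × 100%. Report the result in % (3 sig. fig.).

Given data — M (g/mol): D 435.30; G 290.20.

n(D) = 382 / 435.30 = 0.8776 mol
n(G) = 229 / 290.20 = 0.7891 mol
selectivity = 0.8776/(0.8776+0.7891) × 100 = 52.65 %

52.7 %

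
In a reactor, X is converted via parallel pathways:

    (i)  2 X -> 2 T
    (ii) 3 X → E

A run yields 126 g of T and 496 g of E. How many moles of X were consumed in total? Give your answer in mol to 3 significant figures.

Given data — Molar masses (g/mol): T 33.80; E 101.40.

18.4 mol

n(T) = 126 / 33.80 = 3.728 mol
n(E) = 496 / 101.40 = 4.892 mol
n(X) via (i) = (2/2)×3.728 = 3.728 mol
n(X) via (ii) = (3/1)×4.892 = 14.68 mol
total n(X) = 3.728 + 14.68 = 18.41 mol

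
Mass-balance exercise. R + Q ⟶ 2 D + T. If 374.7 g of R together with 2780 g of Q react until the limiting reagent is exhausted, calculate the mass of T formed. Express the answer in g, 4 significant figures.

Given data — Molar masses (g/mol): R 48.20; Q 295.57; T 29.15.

n(R) = 374.7 / 48.20 = 7.774 mol
n(Q) = 2780 / 295.57 = 9.406 mol
n/ν → R: 7.774, Q: 9.406; R is limiting.
n(T) = (1/1) × 7.774 = 7.774 mol
mass = 7.774 × 29.15 = 226.6 g

226.6 g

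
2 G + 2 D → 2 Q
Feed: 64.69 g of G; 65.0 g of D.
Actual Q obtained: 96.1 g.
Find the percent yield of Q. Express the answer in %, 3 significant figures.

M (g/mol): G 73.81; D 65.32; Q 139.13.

n(G) = 64.69 / 73.81 = 0.8764 mol
n(D) = 65.00 / 65.32 = 0.9951 mol
n/ν → G: 0.4382, D: 0.4976; G is limiting.
theoretical n(Q) = (2/2) × 0.8764 = 0.8764 mol → 121.9 g
% yield = 96.1 / 121.9 × 100 = 78.84 %

78.8 %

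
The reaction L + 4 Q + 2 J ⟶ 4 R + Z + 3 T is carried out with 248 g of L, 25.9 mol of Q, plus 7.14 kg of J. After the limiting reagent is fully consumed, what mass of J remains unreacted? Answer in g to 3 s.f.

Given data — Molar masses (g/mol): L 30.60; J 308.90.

3140 g

n(L) = 248.0 / 30.60 = 8.105 mol
n(Q) = 25.90 mol
n(J) = 7.140×1000 / 308.90 = 23.11 mol
n/ν for L = 8.105/1 = 8.105
n/ν for Q = 25.90/4 = 6.475
n/ν for J = 23.11/2 = 11.56
Smallest n/ν is Q → limiting reagent.
J consumed = (2/4) × 25.90 = 12.95 mol
J remaining = 23.11 − 12.95 = 10.16 mol
mass = 10.16 × 308.90 = 3138 g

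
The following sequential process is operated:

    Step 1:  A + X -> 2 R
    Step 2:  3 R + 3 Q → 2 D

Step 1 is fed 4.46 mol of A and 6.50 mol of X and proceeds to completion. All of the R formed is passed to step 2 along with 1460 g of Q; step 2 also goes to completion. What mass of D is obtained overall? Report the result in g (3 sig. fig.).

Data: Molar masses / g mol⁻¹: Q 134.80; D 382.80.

Step 1:
n(A) = 4.460 mol
n(X) = 6.500 mol
n/ν for A = 4.460/1 = 4.460
n/ν for X = 6.500/1 = 6.500
Smallest n/ν is A → limiting reagent.
n(R) produced = (2/1) × 4.460 = 8.920 mol
Step 2:
n(R) available = 8.920 mol
n(Q) = 1460 / 134.80 = 10.83 mol
n/ν for R = 8.920/3 = 2.973
n/ν for Q = 10.83/3 = 3.610
Smallest n/ν is R → limiting reagent.
n(D) = (2/3) × 8.920 = 5.947 mol
mass = 5.947 × 382.80 = 2277 g

2280 g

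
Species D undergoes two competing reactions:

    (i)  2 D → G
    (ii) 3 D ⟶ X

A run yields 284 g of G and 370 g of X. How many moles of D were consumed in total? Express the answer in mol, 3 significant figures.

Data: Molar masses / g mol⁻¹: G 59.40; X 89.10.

n(G) = 284 / 59.40 = 4.781 mol
n(X) = 370 / 89.10 = 4.153 mol
n(D) via (i) = (2/1)×4.781 = 9.562 mol
n(D) via (ii) = (3/1)×4.153 = 12.46 mol
total n(D) = 9.562 + 12.46 = 22.02 mol

22.0 mol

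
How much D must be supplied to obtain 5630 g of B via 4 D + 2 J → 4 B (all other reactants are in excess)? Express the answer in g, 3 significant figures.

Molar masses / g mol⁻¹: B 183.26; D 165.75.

5090 g

n(B) = 5630 / 183.26 = 30.72 mol
n(D) = (4/4) × 30.72 = 30.72 mol
mass = 30.72 × 165.75 = 5092 g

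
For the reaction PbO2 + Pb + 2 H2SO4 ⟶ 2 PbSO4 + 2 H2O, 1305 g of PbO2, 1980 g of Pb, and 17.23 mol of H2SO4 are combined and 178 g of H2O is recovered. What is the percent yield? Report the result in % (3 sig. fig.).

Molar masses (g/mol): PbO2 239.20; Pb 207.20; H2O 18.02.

90.5 %

n(PbO2) = 1305 / 239.20 = 5.456 mol
n(Pb) = 1980 / 207.20 = 9.556 mol
n(H2SO4) = 17.23 mol
n/ν for PbO2 = 5.456/1 = 5.456
n/ν for Pb = 9.556/1 = 9.556
n/ν for H2SO4 = 17.23/2 = 8.615
Smallest n/ν is PbO2 → limiting reagent.
theoretical n(H2O) = (2/1) × 5.456 = 10.91 mol → 196.6 g
% yield = 178 / 196.6 × 100 = 90.54 %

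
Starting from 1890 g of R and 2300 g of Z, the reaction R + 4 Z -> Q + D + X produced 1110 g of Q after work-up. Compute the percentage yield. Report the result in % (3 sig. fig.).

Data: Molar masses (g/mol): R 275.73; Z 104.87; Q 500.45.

n(R) = 1890 / 275.73 = 6.855 mol
n(Z) = 2300 / 104.87 = 21.93 mol
n/ν → R: 6.855, Z: 5.483; Z is limiting.
theoretical n(Q) = (1/4) × 21.93 = 5.483 mol → 2744 g
% yield = 1110 / 2744 × 100 = 40.45 %

40.5 %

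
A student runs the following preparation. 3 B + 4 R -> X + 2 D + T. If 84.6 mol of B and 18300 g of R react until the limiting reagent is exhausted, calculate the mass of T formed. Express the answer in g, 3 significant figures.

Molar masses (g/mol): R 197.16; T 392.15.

9100 g

n(B) = 84.60 mol
n(R) = 18300 / 197.16 = 92.82 mol
n/ν for B = 84.60/3 = 28.20
n/ν for R = 92.82/4 = 23.21
Smallest n/ν is R → limiting reagent.
n(T) = (1/4) × 92.82 = 23.21 mol
mass = 23.21 × 392.15 = 9102 g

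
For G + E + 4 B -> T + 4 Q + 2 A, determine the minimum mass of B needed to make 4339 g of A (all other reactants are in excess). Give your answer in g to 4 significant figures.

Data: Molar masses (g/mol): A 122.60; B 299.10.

n(A) = 4339 / 122.60 = 35.39 mol
n(B) = (4/2) × 35.39 = 70.78 mol
mass = 70.78 × 299.10 = 21170 g

21170 g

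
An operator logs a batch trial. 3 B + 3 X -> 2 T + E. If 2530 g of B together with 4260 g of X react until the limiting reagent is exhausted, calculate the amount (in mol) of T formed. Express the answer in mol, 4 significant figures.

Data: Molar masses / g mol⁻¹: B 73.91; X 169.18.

16.79 mol

n(B) = 2530 / 73.91 = 34.23 mol
n(X) = 4260 / 169.18 = 25.18 mol
n/ν → B: 11.41, X: 8.393; X is limiting.
n(T) = (2/3) × 25.18 = 16.79 mol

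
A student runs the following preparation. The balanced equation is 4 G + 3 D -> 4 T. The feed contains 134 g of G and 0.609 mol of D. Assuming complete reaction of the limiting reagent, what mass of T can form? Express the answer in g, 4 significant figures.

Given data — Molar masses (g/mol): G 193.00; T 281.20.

n(G) = 134.0 / 193.00 = 0.6943 mol
n(D) = 0.6090 mol
n/ν → G: 0.1736, D: 0.2030; G is limiting.
n(T) = (4/4) × 0.6943 = 0.6943 mol
mass = 0.6943 × 281.20 = 195.2 g

195.2 g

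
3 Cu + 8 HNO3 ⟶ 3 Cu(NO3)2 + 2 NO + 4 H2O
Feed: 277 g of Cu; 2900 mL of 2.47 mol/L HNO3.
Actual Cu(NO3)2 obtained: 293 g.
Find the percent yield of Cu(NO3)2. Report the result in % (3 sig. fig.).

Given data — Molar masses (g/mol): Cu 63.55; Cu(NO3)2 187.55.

n(Cu) = 277.0 / 63.55 = 4.359 mol
n(HNO3) = 2.47 × 2900/1000 = 7.163 mol
n/ν → Cu: 1.453, HNO3: 0.8954; HNO3 is limiting.
theoretical n(Cu(NO3)2) = (3/8) × 7.163 = 2.686 mol → 503.8 g
% yield = 293 / 503.8 × 100 = 58.16 %

58.2 %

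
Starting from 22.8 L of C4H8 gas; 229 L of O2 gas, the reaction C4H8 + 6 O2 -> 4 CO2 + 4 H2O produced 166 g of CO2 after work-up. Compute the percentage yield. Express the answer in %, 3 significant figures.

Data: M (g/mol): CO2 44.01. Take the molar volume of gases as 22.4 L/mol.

92.6 %

n(C4H8) = 22.80 / 22.4 = 1.018 mol
n(O2) = 229.0 / 22.4 = 10.22 mol
n/ν → C4H8: 1.018, O2: 1.703; C4H8 is limiting.
theoretical n(CO2) = (4/1) × 1.018 = 4.072 mol → 179.2 g
% yield = 166 / 179.2 × 100 = 92.63 %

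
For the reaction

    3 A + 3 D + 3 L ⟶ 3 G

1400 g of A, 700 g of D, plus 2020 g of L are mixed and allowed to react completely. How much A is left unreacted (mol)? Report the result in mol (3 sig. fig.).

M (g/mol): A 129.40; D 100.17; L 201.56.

3.83 mol

n(A) = 1400 / 129.40 = 10.82 mol
n(D) = 700.0 / 100.17 = 6.988 mol
n(L) = 2020 / 201.56 = 10.02 mol
n/ν → A: 3.607, D: 2.329, L: 3.340; D is limiting.
A consumed = (3/3) × 6.988 = 6.988 mol
A remaining = 10.82 − 6.988 = 3.832 mol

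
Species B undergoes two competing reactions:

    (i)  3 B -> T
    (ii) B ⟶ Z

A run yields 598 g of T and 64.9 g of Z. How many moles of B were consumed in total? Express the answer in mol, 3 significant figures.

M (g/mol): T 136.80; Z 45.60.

14.5 mol

n(T) = 598 / 136.80 = 4.371 mol
n(Z) = 64.9 / 45.60 = 1.423 mol
n(B) via (i) = (3/1)×4.371 = 13.11 mol
n(B) via (ii) = (1/1)×1.423 = 1.423 mol
total n(B) = 13.11 + 1.423 = 14.53 mol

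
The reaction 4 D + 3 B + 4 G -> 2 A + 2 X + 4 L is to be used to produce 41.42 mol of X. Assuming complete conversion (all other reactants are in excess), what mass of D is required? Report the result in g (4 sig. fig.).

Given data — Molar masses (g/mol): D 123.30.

n(X) = 41.42 mol
n(D) = (4/2) × 41.42 = 82.84 mol
mass = 82.84 × 123.30 = 10210 g

10210 g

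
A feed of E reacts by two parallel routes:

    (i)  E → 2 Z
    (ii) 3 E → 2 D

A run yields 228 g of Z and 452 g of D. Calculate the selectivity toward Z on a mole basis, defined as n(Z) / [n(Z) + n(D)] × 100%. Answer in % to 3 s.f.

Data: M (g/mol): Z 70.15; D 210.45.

n(Z) = 228 / 70.15 = 3.250 mol
n(D) = 452 / 210.45 = 2.148 mol
selectivity = 3.250/(3.250+2.148) × 100 = 60.21 %

60.2 %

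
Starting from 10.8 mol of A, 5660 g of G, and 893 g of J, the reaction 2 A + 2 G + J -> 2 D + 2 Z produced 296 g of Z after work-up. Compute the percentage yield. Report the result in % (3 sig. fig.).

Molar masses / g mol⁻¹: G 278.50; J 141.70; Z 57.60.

n(A) = 10.80 mol
n(G) = 5660 / 278.50 = 20.32 mol
n(J) = 893.0 / 141.70 = 6.302 mol
n/ν → A: 5.400, G: 10.16, J: 6.302; A is limiting.
theoretical n(Z) = (2/2) × 10.80 = 10.80 mol → 622.1 g
% yield = 296 / 622.1 × 100 = 47.58 %

47.6 %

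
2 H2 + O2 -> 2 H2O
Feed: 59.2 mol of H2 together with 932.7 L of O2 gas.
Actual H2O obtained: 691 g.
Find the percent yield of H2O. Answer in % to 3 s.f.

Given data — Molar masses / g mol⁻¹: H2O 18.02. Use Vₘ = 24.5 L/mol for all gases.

n(H2) = 59.20 mol
n(O2) = 932.7 / 24.5 = 38.07 mol
n/ν → H2: 29.60, O2: 38.07; H2 is limiting.
theoretical n(H2O) = (2/2) × 59.20 = 59.20 mol → 1067 g
% yield = 691 / 1067 × 100 = 64.76 %

64.8 %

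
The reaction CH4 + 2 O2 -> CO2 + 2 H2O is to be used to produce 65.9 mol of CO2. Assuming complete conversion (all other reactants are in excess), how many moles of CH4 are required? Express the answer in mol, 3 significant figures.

65.9 mol

n(CO2) = 65.90 mol
n(CH4) = (1/1) × 65.90 = 65.90 mol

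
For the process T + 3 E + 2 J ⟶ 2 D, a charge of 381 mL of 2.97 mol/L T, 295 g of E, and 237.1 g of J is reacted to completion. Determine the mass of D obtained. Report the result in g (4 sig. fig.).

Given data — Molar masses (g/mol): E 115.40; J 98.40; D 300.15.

511.5 g

n(T) = 2.97 × 381.0/1000 = 1.132 mol
n(E) = 295.0 / 115.40 = 2.556 mol
n(J) = 237.1 / 98.40 = 2.410 mol
n/ν for T = 1.132/1 = 1.132
n/ν for E = 2.556/3 = 0.8520
n/ν for J = 2.410/2 = 1.205
Smallest n/ν is E → limiting reagent.
n(D) = (2/3) × 2.556 = 1.704 mol
mass = 1.704 × 300.15 = 511.5 g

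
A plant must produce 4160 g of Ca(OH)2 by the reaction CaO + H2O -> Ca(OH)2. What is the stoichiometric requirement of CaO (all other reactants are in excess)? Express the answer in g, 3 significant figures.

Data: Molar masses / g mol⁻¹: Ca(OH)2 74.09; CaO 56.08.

3150 g

n(Ca(OH)2) = 4160 / 74.09 = 56.15 mol
n(CaO) = (1/1) × 56.15 = 56.15 mol
mass = 56.15 × 56.08 = 3149 g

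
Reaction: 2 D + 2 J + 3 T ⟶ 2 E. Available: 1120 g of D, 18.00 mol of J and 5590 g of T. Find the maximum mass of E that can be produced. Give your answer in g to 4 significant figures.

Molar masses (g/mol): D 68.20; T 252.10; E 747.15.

n(D) = 1120 / 68.20 = 16.42 mol
n(J) = 18.00 mol
n(T) = 5590 / 252.10 = 22.17 mol
n/ν for D = 16.42/2 = 8.210
n/ν for J = 18.00/2 = 9.000
n/ν for T = 22.17/3 = 7.390
Smallest n/ν is T → limiting reagent.
n(E) = (2/3) × 22.17 = 14.78 mol
mass = 14.78 × 747.15 = 11040 g

11040 g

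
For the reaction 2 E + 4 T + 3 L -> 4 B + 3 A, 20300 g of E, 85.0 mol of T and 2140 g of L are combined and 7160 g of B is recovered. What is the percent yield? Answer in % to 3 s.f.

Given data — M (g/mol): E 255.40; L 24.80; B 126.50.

66.6 %

n(E) = 20300 / 255.40 = 79.48 mol
n(T) = 85.00 mol
n(L) = 2140 / 24.80 = 86.29 mol
n/ν for E = 79.48/2 = 39.74
n/ν for T = 85.00/4 = 21.25
n/ν for L = 86.29/3 = 28.76
Smallest n/ν is T → limiting reagent.
theoretical n(B) = (4/4) × 85.00 = 85.00 mol → 10750 g
% yield = 7160 / 10750 × 100 = 66.60 %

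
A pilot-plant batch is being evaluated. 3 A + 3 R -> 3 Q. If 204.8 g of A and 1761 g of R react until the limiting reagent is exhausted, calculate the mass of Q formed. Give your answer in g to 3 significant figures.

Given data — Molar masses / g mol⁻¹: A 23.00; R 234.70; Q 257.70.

n(A) = 204.8 / 23.00 = 8.904 mol
n(R) = 1761 / 234.70 = 7.503 mol
n/ν for A = 8.904/3 = 2.968
n/ν for R = 7.503/3 = 2.501
Smallest n/ν is R → limiting reagent.
n(Q) = (3/3) × 7.503 = 7.503 mol
mass = 7.503 × 257.70 = 1934 g

1930 g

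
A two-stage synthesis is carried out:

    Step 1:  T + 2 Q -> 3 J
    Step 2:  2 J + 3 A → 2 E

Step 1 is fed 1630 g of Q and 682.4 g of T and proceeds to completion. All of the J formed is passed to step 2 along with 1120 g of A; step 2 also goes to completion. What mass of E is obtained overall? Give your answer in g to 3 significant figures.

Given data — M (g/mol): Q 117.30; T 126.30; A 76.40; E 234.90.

Step 1:
n(Q) = 1630 / 117.30 = 13.90 mol
n(T) = 682.4 / 126.30 = 5.403 mol
n/ν → Q: 6.950, T: 5.403; T is limiting.
n(J) produced = (3/1) × 5.403 = 16.21 mol
Step 2:
n(J) available = 16.21 mol
n(A) = 1120 / 76.40 = 14.66 mol
n/ν → J: 8.105, A: 4.887; A is limiting.
n(E) = (2/3) × 14.66 = 9.773 mol
mass = 9.773 × 234.90 = 2296 g

2300 g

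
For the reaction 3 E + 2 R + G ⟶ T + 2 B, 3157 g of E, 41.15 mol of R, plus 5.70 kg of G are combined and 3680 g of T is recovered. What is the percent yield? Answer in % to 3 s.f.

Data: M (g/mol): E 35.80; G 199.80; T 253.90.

70.4 %

n(E) = 3157 / 35.80 = 88.18 mol
n(R) = 41.15 mol
n(G) = 5.700×1000 / 199.80 = 28.53 mol
n/ν → E: 29.39, R: 20.58, G: 28.53; R is limiting.
theoretical n(T) = (1/2) × 41.15 = 20.58 mol → 5225 g
% yield = 3680 / 5225 × 100 = 70.43 %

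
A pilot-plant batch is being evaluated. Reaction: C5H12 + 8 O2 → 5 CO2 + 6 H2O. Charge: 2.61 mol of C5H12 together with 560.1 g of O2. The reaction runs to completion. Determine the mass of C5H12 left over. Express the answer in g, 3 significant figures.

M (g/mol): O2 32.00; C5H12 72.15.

n(C5H12) = 2.610 mol
n(O2) = 560.1 / 32.00 = 17.50 mol
n/ν → C5H12: 2.610, O2: 2.188; O2 is limiting.
C5H12 consumed = (1/8) × 17.50 = 2.188 mol
C5H12 remaining = 2.610 − 2.188 = 0.4220 mol
mass = 0.4220 × 72.15 = 30.45 g

30.5 g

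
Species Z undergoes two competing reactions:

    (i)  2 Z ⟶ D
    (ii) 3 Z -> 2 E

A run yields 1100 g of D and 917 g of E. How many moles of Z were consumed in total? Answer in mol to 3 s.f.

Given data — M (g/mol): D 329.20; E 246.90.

12.3 mol

n(D) = 1100 / 329.20 = 3.341 mol
n(E) = 917 / 246.90 = 3.714 mol
n(Z) via (i) = (2/1)×3.341 = 6.682 mol
n(Z) via (ii) = (3/2)×3.714 = 5.571 mol
total n(Z) = 6.682 + 5.571 = 12.25 mol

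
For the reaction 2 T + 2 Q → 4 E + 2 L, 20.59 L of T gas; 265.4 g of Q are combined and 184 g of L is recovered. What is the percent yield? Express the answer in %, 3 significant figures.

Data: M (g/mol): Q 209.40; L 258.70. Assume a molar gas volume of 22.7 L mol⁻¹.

n(T) = 20.59 / 22.7 = 0.9070 mol
n(Q) = 265.4 / 209.40 = 1.267 mol
n/ν for T = 0.9070/2 = 0.4535
n/ν for Q = 1.267/2 = 0.6335
Smallest n/ν is T → limiting reagent.
theoretical n(L) = (2/2) × 0.9070 = 0.9070 mol → 234.6 g
% yield = 184 / 234.6 × 100 = 78.43 %

78.4 %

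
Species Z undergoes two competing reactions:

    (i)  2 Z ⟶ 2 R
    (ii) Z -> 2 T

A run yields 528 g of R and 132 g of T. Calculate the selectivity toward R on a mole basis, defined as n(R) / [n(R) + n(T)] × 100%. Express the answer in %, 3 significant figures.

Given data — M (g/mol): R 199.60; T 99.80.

66.7 %

n(R) = 528 / 199.60 = 2.645 mol
n(T) = 132 / 99.80 = 1.323 mol
selectivity = 2.645/(2.645+1.323) × 100 = 66.66 %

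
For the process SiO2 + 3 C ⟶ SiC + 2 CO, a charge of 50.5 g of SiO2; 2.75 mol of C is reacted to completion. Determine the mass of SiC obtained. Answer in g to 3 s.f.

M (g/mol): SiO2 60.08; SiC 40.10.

n(SiO2) = 50.50 / 60.08 = 0.8405 mol
n(C) = 2.750 mol
n/ν → SiO2: 0.8405, C: 0.9167; SiO2 is limiting.
n(SiC) = (1/1) × 0.8405 = 0.8405 mol
mass = 0.8405 × 40.10 = 33.70 g

33.7 g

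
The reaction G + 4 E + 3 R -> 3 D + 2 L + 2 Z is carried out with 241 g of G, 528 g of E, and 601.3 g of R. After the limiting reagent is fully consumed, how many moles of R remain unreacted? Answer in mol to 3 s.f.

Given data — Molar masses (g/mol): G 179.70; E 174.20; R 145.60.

n(G) = 241.0 / 179.70 = 1.341 mol
n(E) = 528.0 / 174.20 = 3.031 mol
n(R) = 601.3 / 145.60 = 4.130 mol
n/ν → G: 1.341, E: 0.7578, R: 1.377; E is limiting.
R consumed = (3/4) × 3.031 = 2.273 mol
R remaining = 4.130 − 2.273 = 1.857 mol

1.86 mol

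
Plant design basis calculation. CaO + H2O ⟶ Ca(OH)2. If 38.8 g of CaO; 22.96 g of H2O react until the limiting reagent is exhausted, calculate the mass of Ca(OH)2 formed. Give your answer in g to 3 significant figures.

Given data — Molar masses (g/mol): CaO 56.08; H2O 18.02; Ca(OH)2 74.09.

51.3 g

n(CaO) = 38.80 / 56.08 = 0.6919 mol
n(H2O) = 22.96 / 18.02 = 1.274 mol
n/ν → CaO: 0.6919, H2O: 1.274; CaO is limiting.
n(Ca(OH)2) = (1/1) × 0.6919 = 0.6919 mol
mass = 0.6919 × 74.09 = 51.26 g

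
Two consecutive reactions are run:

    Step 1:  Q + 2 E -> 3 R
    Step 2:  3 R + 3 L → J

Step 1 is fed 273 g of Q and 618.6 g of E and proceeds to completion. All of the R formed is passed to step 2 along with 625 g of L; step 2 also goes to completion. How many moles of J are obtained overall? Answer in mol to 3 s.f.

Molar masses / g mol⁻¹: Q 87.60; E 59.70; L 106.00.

1.97 mol

Step 1:
n(Q) = 273.0 / 87.60 = 3.116 mol
n(E) = 618.6 / 59.70 = 10.36 mol
n/ν for Q = 3.116/1 = 3.116
n/ν for E = 10.36/2 = 5.180
Smallest n/ν is Q → limiting reagent.
n(R) produced = (3/1) × 3.116 = 9.348 mol
Step 2:
n(R) available = 9.348 mol
n(L) = 625.0 / 106.00 = 5.896 mol
n/ν for R = 9.348/3 = 3.116
n/ν for L = 5.896/3 = 1.965
Smallest n/ν is L → limiting reagent.
n(J) = (1/3) × 5.896 = 1.965 mol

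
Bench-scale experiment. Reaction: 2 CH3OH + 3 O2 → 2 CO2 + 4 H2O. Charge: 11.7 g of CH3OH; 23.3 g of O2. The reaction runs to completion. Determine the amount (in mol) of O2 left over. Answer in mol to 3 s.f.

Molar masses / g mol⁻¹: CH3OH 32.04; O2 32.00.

n(CH3OH) = 11.70 / 32.04 = 0.3652 mol
n(O2) = 23.30 / 32.00 = 0.7281 mol
n/ν for CH3OH = 0.3652/2 = 0.1826
n/ν for O2 = 0.7281/3 = 0.2427
Smallest n/ν is CH3OH → limiting reagent.
O2 consumed = (3/2) × 0.3652 = 0.5478 mol
O2 remaining = 0.7281 − 0.5478 = 0.1803 mol

0.180 mol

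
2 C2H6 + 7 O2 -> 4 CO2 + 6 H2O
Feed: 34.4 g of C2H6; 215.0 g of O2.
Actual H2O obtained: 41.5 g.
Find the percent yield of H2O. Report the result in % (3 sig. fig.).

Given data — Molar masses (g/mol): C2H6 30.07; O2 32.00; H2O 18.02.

67.1 %

n(C2H6) = 34.40 / 30.07 = 1.144 mol
n(O2) = 215.0 / 32.00 = 6.719 mol
n/ν for C2H6 = 1.144/2 = 0.5720
n/ν for O2 = 6.719/7 = 0.9599
Smallest n/ν is C2H6 → limiting reagent.
theoretical n(H2O) = (6/2) × 1.144 = 3.432 mol → 61.84 g
% yield = 41.5 / 61.84 × 100 = 67.11 %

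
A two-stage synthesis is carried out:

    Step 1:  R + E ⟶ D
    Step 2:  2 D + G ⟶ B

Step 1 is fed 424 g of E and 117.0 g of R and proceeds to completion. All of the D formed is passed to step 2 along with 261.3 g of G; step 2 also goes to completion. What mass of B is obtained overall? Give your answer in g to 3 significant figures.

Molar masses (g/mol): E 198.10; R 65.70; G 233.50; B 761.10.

678 g

Step 1:
n(E) = 424.0 / 198.10 = 2.140 mol
n(R) = 117.0 / 65.70 = 1.781 mol
n/ν for E = 2.140/1 = 2.140
n/ν for R = 1.781/1 = 1.781
Smallest n/ν is R → limiting reagent.
n(D) produced = (1/1) × 1.781 = 1.781 mol
Step 2:
n(D) available = 1.781 mol
n(G) = 261.3 / 233.50 = 1.119 mol
n/ν for D = 1.781/2 = 0.8905
n/ν for G = 1.119/1 = 1.119
Smallest n/ν is D → limiting reagent.
n(B) = (1/2) × 1.781 = 0.8905 mol
mass = 0.8905 × 761.10 = 677.8 g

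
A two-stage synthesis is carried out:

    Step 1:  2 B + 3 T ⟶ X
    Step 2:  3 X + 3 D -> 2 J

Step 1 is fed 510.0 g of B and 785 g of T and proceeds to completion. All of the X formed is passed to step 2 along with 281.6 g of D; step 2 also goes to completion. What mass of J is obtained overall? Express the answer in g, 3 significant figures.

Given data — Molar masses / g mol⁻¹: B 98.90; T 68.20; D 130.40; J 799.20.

1150 g

Step 1:
n(B) = 510.0 / 98.90 = 5.157 mol
n(T) = 785.0 / 68.20 = 11.51 mol
n/ν → B: 2.579, T: 3.837; B is limiting.
n(X) produced = (1/2) × 5.157 = 2.579 mol
Step 2:
n(X) available = 2.579 mol
n(D) = 281.6 / 130.40 = 2.160 mol
n/ν → X: 0.8597, D: 0.7200; D is limiting.
n(J) = (2/3) × 2.160 = 1.440 mol
mass = 1.440 × 799.20 = 1151 g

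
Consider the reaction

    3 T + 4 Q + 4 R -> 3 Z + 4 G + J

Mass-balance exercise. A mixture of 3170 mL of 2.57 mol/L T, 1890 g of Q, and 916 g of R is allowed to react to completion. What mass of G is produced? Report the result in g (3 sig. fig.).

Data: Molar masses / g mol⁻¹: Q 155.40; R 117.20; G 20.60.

n(T) = 2.57 × 3170/1000 = 8.147 mol
n(Q) = 1890 / 155.40 = 12.16 mol
n(R) = 916.0 / 117.20 = 7.816 mol
n/ν for T = 8.147/3 = 2.716
n/ν for Q = 12.16/4 = 3.040
n/ν for R = 7.816/4 = 1.954
Smallest n/ν is R → limiting reagent.
n(G) = (4/4) × 7.816 = 7.816 mol
mass = 7.816 × 20.60 = 161.0 g

161 g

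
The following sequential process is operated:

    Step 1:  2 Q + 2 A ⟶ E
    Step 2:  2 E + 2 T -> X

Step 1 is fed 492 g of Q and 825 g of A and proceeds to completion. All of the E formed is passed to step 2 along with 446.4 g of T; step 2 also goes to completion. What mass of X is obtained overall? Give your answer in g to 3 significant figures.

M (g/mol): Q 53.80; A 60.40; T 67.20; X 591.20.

1350 g

Step 1:
n(Q) = 492.0 / 53.80 = 9.145 mol
n(A) = 825.0 / 60.40 = 13.66 mol
n/ν for Q = 9.145/2 = 4.573
n/ν for A = 13.66/2 = 6.830
Smallest n/ν is Q → limiting reagent.
n(E) produced = (1/2) × 9.145 = 4.573 mol
Step 2:
n(E) available = 4.573 mol
n(T) = 446.4 / 67.20 = 6.643 mol
n/ν for E = 4.573/2 = 2.287
n/ν for T = 6.643/2 = 3.322
Smallest n/ν is E → limiting reagent.
n(X) = (1/2) × 4.573 = 2.287 mol
mass = 2.287 × 591.20 = 1352 g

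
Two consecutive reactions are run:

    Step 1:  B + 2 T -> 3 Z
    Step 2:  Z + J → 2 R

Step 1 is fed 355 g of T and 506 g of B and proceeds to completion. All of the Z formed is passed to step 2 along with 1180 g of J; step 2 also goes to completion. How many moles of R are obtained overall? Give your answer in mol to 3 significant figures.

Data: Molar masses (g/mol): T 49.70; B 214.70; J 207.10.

11.4 mol

Step 1:
n(T) = 355.0 / 49.70 = 7.143 mol
n(B) = 506.0 / 214.70 = 2.357 mol
n/ν for T = 7.143/2 = 3.572
n/ν for B = 2.357/1 = 2.357
Smallest n/ν is B → limiting reagent.
n(Z) produced = (3/1) × 2.357 = 7.071 mol
Step 2:
n(Z) available = 7.071 mol
n(J) = 1180 / 207.10 = 5.698 mol
n/ν for Z = 7.071/1 = 7.071
n/ν for J = 5.698/1 = 5.698
Smallest n/ν is J → limiting reagent.
n(R) = (2/1) × 5.698 = 11.40 mol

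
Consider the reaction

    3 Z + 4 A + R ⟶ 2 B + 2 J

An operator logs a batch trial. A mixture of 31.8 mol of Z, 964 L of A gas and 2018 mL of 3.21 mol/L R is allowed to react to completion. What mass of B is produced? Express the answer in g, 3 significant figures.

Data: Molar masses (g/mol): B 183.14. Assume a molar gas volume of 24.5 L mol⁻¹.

n(Z) = 31.80 mol
n(A) = 964.0 / 24.5 = 39.35 mol
n(R) = 3.21 × 2018/1000 = 6.478 mol
n/ν → Z: 10.60, A: 9.838, R: 6.478; R is limiting.
n(B) = (2/1) × 6.478 = 12.96 mol
mass = 12.96 × 183.14 = 2373 g

2370 g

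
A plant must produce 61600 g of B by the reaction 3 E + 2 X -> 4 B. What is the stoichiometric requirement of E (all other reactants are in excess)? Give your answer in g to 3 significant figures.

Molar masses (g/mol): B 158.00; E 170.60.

n(B) = 61600 / 158.00 = 389.9 mol
n(E) = (3/4) × 389.9 = 292.4 mol
mass = 292.4 × 170.60 = 49880 g

49900 g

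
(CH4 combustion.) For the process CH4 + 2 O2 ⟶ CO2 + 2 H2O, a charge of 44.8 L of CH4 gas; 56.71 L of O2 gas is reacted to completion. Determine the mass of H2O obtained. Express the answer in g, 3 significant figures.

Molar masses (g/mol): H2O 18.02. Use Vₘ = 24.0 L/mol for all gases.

n(CH4) = 44.80 / 24.0 = 1.867 mol
n(O2) = 56.71 / 24.0 = 2.363 mol
n/ν for CH4 = 1.867/1 = 1.867
n/ν for O2 = 2.363/2 = 1.182
Smallest n/ν is O2 → limiting reagent.
n(H2O) = (2/2) × 2.363 = 2.363 mol
mass = 2.363 × 18.02 = 42.58 g

42.6 g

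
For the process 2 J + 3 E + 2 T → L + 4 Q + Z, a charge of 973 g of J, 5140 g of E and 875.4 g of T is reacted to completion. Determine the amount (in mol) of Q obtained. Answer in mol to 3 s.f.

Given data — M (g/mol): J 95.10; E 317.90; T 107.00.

16.4 mol

n(J) = 973.0 / 95.10 = 10.23 mol
n(E) = 5140 / 317.90 = 16.17 mol
n(T) = 875.4 / 107.00 = 8.181 mol
n/ν for J = 10.23/2 = 5.115
n/ν for E = 16.17/3 = 5.390
n/ν for T = 8.181/2 = 4.091
Smallest n/ν is T → limiting reagent.
n(Q) = (4/2) × 8.181 = 16.36 mol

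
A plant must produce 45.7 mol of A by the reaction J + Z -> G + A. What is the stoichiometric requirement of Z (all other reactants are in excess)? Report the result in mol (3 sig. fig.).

n(A) = 45.70 mol
n(Z) = (1/1) × 45.70 = 45.70 mol

45.7 mol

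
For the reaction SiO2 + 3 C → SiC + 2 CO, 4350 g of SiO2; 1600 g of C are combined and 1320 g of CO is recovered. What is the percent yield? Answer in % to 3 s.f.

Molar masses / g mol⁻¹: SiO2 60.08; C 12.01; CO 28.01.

53.1 %

n(SiO2) = 4350 / 60.08 = 72.40 mol
n(C) = 1600 / 12.01 = 133.2 mol
n/ν → SiO2: 72.40, C: 44.40; C is limiting.
theoretical n(CO) = (2/3) × 133.2 = 88.80 mol → 2487 g
% yield = 1320 / 2487 × 100 = 53.08 %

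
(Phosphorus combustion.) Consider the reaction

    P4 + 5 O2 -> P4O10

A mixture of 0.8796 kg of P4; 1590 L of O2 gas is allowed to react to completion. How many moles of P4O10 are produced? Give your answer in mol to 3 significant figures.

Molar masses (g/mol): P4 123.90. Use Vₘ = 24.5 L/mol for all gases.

7.10 mol

n(P4) = 0.8796×1000 / 123.90 = 7.099 mol
n(O2) = 1590 / 24.5 = 64.90 mol
n/ν for P4 = 7.099/1 = 7.099
n/ν for O2 = 64.90/5 = 12.98
Smallest n/ν is P4 → limiting reagent.
n(P4O10) = (1/1) × 7.099 = 7.099 mol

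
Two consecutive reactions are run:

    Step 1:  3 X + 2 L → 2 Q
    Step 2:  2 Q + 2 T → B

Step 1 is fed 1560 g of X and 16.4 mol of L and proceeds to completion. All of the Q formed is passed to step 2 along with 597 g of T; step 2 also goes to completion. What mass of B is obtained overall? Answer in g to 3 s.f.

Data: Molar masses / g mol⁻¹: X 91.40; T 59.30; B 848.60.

4270 g

Step 1:
n(X) = 1560 / 91.40 = 17.07 mol
n(L) = 16.40 mol
n/ν → X: 5.690, L: 8.200; X is limiting.
n(Q) produced = (2/3) × 17.07 = 11.38 mol
Step 2:
n(Q) available = 11.38 mol
n(T) = 597.0 / 59.30 = 10.07 mol
n/ν → Q: 5.690, T: 5.035; T is limiting.
n(B) = (1/2) × 10.07 = 5.035 mol
mass = 5.035 × 848.60 = 4273 g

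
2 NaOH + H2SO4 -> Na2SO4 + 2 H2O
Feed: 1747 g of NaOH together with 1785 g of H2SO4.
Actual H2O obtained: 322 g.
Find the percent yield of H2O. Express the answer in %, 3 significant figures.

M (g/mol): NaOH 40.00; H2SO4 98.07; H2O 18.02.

n(NaOH) = 1747 / 40.00 = 43.68 mol
n(H2SO4) = 1785 / 98.07 = 18.20 mol
n/ν → NaOH: 21.84, H2SO4: 18.20; H2SO4 is limiting.
theoretical n(H2O) = (2/1) × 18.20 = 36.40 mol → 655.9 g
% yield = 322 / 655.9 × 100 = 49.09 %

49.1 %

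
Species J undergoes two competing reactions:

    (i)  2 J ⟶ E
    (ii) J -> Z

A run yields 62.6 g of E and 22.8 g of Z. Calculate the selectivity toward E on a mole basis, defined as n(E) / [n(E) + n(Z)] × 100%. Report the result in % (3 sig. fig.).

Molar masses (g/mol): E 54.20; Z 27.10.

n(E) = 62.6 / 54.20 = 1.155 mol
n(Z) = 22.8 / 27.10 = 0.8413 mol
selectivity = 1.155/(1.155+0.8413) × 100 = 57.86 %

57.9 %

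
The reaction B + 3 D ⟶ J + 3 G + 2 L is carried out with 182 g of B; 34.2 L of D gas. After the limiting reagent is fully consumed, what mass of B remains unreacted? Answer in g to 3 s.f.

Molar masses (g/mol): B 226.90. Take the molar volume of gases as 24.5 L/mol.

n(B) = 182.0 / 226.90 = 0.8021 mol
n(D) = 34.20 / 24.5 = 1.396 mol
n/ν → B: 0.8021, D: 0.4653; D is limiting.
B consumed = (1/3) × 1.396 = 0.4653 mol
B remaining = 0.8021 − 0.4653 = 0.3368 mol
mass = 0.3368 × 226.90 = 76.42 g

76.4 g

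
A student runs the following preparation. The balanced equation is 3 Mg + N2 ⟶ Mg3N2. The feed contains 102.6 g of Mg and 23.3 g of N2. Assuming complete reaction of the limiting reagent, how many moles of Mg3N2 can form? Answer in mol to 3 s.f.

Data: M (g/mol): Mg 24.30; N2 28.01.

n(Mg) = 102.6 / 24.30 = 4.222 mol
n(N2) = 23.30 / 28.01 = 0.8318 mol
n/ν for Mg = 4.222/3 = 1.407
n/ν for N2 = 0.8318/1 = 0.8318
Smallest n/ν is N2 → limiting reagent.
n(Mg3N2) = (1/1) × 0.8318 = 0.8318 mol

0.832 mol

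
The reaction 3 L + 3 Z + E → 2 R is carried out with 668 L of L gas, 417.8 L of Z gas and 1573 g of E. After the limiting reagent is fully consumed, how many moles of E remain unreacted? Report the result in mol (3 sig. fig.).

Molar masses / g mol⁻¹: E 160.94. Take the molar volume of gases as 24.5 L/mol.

n(L) = 668.0 / 24.5 = 27.27 mol
n(Z) = 417.8 / 24.5 = 17.05 mol
n(E) = 1573 / 160.94 = 9.774 mol
n/ν for L = 27.27/3 = 9.090
n/ν for Z = 17.05/3 = 5.683
n/ν for E = 9.774/1 = 9.774
Smallest n/ν is Z → limiting reagent.
E consumed = (1/3) × 17.05 = 5.683 mol
E remaining = 9.774 − 5.683 = 4.091 mol

4.09 mol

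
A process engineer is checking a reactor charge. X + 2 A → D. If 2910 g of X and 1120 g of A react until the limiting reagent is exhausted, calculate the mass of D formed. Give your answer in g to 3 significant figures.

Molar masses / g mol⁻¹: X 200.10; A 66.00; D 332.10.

n(X) = 2910 / 200.10 = 14.54 mol
n(A) = 1120 / 66.00 = 16.97 mol
n/ν for X = 14.54/1 = 14.54
n/ν for A = 16.97/2 = 8.485
Smallest n/ν is A → limiting reagent.
n(D) = (1/2) × 16.97 = 8.485 mol
mass = 8.485 × 332.10 = 2818 g

2820 g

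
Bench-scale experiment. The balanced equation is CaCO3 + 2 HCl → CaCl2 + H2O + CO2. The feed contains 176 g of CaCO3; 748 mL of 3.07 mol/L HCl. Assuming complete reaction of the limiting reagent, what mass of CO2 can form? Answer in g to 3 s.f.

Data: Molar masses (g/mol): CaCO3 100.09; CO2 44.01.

n(CaCO3) = 176.0 / 100.09 = 1.758 mol
n(HCl) = 3.07 × 748.0/1000 = 2.296 mol
n/ν for CaCO3 = 1.758/1 = 1.758
n/ν for HCl = 2.296/2 = 1.148
Smallest n/ν is HCl → limiting reagent.
n(CO2) = (1/2) × 2.296 = 1.148 mol
mass = 1.148 × 44.01 = 50.52 g

50.5 g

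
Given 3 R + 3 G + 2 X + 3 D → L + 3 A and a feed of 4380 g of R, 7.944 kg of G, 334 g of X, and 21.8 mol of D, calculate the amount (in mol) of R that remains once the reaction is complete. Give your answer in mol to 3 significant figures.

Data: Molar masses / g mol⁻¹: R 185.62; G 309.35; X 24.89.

3.47 mol

n(R) = 4380 / 185.62 = 23.60 mol
n(G) = 7.944×1000 / 309.35 = 25.68 mol
n(X) = 334.0 / 24.89 = 13.42 mol
n(D) = 21.80 mol
n/ν for R = 23.60/3 = 7.867
n/ν for G = 25.68/3 = 8.560
n/ν for X = 13.42/2 = 6.710
n/ν for D = 21.80/3 = 7.267
Smallest n/ν is X → limiting reagent.
R consumed = (3/2) × 13.42 = 20.13 mol
R remaining = 23.60 − 20.13 = 3.470 mol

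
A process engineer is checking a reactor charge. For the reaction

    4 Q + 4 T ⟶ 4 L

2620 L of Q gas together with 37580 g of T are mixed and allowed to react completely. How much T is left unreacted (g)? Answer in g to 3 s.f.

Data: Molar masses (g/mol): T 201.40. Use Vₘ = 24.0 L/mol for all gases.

15600 g

n(Q) = 2620 / 24.0 = 109.2 mol
n(T) = 37580 / 201.40 = 186.6 mol
n/ν → Q: 27.30, T: 46.65; Q is limiting.
T consumed = (4/4) × 109.2 = 109.2 mol
T remaining = 186.6 − 109.2 = 77.40 mol
mass = 77.40 × 201.40 = 15590 g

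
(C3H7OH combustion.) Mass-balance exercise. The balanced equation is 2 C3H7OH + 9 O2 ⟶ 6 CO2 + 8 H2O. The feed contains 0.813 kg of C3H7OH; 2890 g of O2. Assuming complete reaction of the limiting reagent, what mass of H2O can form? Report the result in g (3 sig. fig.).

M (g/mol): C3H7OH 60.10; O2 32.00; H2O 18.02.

975 g

n(C3H7OH) = 0.8130×1000 / 60.10 = 13.53 mol
n(O2) = 2890 / 32.00 = 90.31 mol
n/ν for C3H7OH = 13.53/2 = 6.765
n/ν for O2 = 90.31/9 = 10.03
Smallest n/ν is C3H7OH → limiting reagent.
n(H2O) = (8/2) × 13.53 = 54.12 mol
mass = 54.12 × 18.02 = 975.2 g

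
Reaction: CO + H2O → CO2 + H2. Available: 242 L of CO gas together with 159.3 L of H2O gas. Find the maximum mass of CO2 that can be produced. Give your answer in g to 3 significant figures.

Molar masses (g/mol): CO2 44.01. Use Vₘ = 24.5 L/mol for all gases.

n(CO) = 242.0 / 24.5 = 9.878 mol
n(H2O) = 159.3 / 24.5 = 6.502 mol
n/ν → CO: 9.878, H2O: 6.502; H2O is limiting.
n(CO2) = (1/1) × 6.502 = 6.502 mol
mass = 6.502 × 44.01 = 286.2 g

286 g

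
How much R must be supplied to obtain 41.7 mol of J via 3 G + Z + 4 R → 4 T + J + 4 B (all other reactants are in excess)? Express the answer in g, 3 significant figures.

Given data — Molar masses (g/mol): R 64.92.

n(J) = 41.70 mol
n(R) = (4/1) × 41.70 = 166.8 mol
mass = 166.8 × 64.92 = 10830 g

10800 g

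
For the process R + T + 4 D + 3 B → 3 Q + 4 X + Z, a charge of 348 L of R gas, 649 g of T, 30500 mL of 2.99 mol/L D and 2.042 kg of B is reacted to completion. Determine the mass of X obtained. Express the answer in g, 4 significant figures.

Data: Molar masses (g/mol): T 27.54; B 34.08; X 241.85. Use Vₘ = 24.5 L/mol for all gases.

13740 g

n(R) = 348.0 / 24.5 = 14.20 mol
n(T) = 649.0 / 27.54 = 23.57 mol
n(D) = 2.99 × 30500/1000 = 91.20 mol
n(B) = 2.042×1000 / 34.08 = 59.92 mol
n/ν for R = 14.20/1 = 14.20
n/ν for T = 23.57/1 = 23.57
n/ν for D = 91.20/4 = 22.80
n/ν for B = 59.92/3 = 19.97
Smallest n/ν is R → limiting reagent.
n(X) = (4/1) × 14.20 = 56.80 mol
mass = 56.80 × 241.85 = 13740 g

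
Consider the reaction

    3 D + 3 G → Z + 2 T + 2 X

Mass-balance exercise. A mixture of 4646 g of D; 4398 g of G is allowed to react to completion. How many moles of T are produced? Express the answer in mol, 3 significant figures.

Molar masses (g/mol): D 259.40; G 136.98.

11.9 mol

n(D) = 4646 / 259.40 = 17.91 mol
n(G) = 4398 / 136.98 = 32.11 mol
n/ν for D = 17.91/3 = 5.970
n/ν for G = 32.11/3 = 10.70
Smallest n/ν is D → limiting reagent.
n(T) = (2/3) × 17.91 = 11.94 mol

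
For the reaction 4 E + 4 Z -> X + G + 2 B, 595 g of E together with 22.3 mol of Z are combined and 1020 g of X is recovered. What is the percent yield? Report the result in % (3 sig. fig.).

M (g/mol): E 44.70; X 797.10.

n(E) = 595.0 / 44.70 = 13.31 mol
n(Z) = 22.30 mol
n/ν → E: 3.328, Z: 5.575; E is limiting.
theoretical n(X) = (1/4) × 13.31 = 3.328 mol → 2653 g
% yield = 1020 / 2653 × 100 = 38.45 %

38.5 %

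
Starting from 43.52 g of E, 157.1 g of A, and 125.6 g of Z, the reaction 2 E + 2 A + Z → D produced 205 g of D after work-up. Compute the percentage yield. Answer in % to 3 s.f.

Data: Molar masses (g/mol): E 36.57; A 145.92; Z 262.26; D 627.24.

68.2 %

n(E) = 43.52 / 36.57 = 1.190 mol
n(A) = 157.1 / 145.92 = 1.077 mol
n(Z) = 125.6 / 262.26 = 0.4789 mol
n/ν → E: 0.5950, A: 0.5385, Z: 0.4789; Z is limiting.
theoretical n(D) = (1/1) × 0.4789 = 0.4789 mol → 300.4 g
% yield = 205 / 300.4 × 100 = 68.24 %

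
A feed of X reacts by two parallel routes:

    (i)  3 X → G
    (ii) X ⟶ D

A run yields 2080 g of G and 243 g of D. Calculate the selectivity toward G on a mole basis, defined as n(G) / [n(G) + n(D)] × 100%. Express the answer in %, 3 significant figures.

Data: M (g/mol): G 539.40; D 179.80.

74.0 %

n(G) = 2080 / 539.40 = 3.856 mol
n(D) = 243 / 179.80 = 1.352 mol
selectivity = 3.856/(3.856+1.352) × 100 = 74.04 %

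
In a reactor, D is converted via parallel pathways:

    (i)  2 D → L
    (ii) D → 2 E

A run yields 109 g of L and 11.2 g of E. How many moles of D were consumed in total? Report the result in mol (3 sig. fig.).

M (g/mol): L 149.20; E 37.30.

1.61 mol

n(L) = 109 / 149.20 = 0.7306 mol
n(E) = 11.2 / 37.30 = 0.3003 mol
n(D) via (i) = (2/1)×0.7306 = 1.461 mol
n(D) via (ii) = (1/2)×0.3003 = 0.1502 mol
total n(D) = 1.461 + 0.1502 = 1.611 mol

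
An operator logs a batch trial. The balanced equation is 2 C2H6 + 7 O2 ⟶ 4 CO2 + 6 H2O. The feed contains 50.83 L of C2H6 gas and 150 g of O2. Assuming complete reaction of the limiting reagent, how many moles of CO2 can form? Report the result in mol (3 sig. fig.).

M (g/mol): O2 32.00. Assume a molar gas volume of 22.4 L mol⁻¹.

n(C2H6) = 50.83 / 22.4 = 2.269 mol
n(O2) = 150.0 / 32.00 = 4.688 mol
n/ν for C2H6 = 2.269/2 = 1.135
n/ν for O2 = 4.688/7 = 0.6697
Smallest n/ν is O2 → limiting reagent.
n(CO2) = (4/7) × 4.688 = 2.679 mol

2.68 mol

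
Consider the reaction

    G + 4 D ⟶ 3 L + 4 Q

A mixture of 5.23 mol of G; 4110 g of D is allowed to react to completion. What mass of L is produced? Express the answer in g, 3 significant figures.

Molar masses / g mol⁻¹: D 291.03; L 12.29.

n(G) = 5.230 mol
n(D) = 4110 / 291.03 = 14.12 mol
n/ν → G: 5.230, D: 3.530; D is limiting.
n(L) = (3/4) × 14.12 = 10.59 mol
mass = 10.59 × 12.29 = 130.2 g

130 g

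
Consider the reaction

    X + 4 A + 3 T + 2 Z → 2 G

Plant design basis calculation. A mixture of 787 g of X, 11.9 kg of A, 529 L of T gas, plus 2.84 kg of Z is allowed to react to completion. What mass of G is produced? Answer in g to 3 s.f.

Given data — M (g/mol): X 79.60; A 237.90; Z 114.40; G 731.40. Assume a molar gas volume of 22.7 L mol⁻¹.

11400 g

n(X) = 787.0 / 79.60 = 9.887 mol
n(A) = 11.90×1000 / 237.90 = 50.02 mol
n(T) = 529.0 / 22.7 = 23.30 mol
n(Z) = 2.840×1000 / 114.40 = 24.83 mol
n/ν for X = 9.887/1 = 9.887
n/ν for A = 50.02/4 = 12.51
n/ν for T = 23.30/3 = 7.767
n/ν for Z = 24.83/2 = 12.42
Smallest n/ν is T → limiting reagent.
n(G) = (2/3) × 23.30 = 15.53 mol
mass = 15.53 × 731.40 = 11360 g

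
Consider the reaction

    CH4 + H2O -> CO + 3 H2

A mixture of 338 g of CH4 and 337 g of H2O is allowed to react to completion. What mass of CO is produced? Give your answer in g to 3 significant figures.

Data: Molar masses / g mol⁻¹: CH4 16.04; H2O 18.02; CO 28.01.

n(CH4) = 338.0 / 16.04 = 21.07 mol
n(H2O) = 337.0 / 18.02 = 18.70 mol
n/ν → CH4: 21.07, H2O: 18.70; H2O is limiting.
n(CO) = (1/1) × 18.70 = 18.70 mol
mass = 18.70 × 28.01 = 523.8 g

524 g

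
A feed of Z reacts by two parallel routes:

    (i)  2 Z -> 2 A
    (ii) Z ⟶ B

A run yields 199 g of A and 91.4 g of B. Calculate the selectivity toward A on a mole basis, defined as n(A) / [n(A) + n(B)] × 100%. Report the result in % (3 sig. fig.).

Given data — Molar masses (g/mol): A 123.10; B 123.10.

n(A) = 199 / 123.10 = 1.617 mol
n(B) = 91.4 / 123.10 = 0.7425 mol
selectivity = 1.617/(1.617+0.7425) × 100 = 68.53 %

68.5 %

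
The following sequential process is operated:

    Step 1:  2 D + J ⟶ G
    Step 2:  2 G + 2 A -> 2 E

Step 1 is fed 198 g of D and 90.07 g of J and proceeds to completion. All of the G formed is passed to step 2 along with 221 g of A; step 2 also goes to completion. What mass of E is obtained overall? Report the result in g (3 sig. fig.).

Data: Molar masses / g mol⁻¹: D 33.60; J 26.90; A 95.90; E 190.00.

438 g

Step 1:
n(D) = 198.0 / 33.60 = 5.893 mol
n(J) = 90.07 / 26.90 = 3.348 mol
n/ν for D = 5.893/2 = 2.947
n/ν for J = 3.348/1 = 3.348
Smallest n/ν is D → limiting reagent.
n(G) produced = (1/2) × 5.893 = 2.947 mol
Step 2:
n(G) available = 2.947 mol
n(A) = 221.0 / 95.90 = 2.304 mol
n/ν for G = 2.947/2 = 1.474
n/ν for A = 2.304/2 = 1.152
Smallest n/ν is A → limiting reagent.
n(E) = (2/2) × 2.304 = 2.304 mol
mass = 2.304 × 190.00 = 437.8 g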